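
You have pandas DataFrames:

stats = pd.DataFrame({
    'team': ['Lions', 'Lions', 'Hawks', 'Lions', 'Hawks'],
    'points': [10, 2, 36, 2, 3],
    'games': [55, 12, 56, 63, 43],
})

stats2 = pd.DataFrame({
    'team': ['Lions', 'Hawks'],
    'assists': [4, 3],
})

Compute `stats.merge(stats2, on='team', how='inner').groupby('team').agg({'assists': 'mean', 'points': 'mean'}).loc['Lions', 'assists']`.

merge on 'team' (how='inner') → 5 rows:
    team  points  games  assists
0  Lions      10     55        4
1  Lions       2     12        4
2  Hawks      36     56        3
3  Lions       2     63        4
4  Hawks       3     43        3
group by team: mean(assists), mean(points):
       assists     points
team                     
Hawks      3.0  19.500000
Lions      4.0   4.666667

4.0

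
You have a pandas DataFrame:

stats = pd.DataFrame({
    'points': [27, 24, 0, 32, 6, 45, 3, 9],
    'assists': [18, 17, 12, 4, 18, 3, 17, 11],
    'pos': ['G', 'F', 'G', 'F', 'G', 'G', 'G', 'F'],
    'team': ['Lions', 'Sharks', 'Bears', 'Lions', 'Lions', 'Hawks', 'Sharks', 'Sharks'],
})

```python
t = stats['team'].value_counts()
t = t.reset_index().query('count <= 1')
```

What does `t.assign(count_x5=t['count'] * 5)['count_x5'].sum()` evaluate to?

10

value_counts of team:
team
Lions     3
Sharks    3
Bears     1
Hawks     1
Name: count, dtype: int64
reset_index():
     team  count
0   Lions      3
1  Sharks      3
2   Bears      1
3   Hawks      1
filter rows where count <= 1:
    team  count
2  Bears      1
3  Hawks      1
add column count_x5 = t['count'] * 5:
    team  count  count_x5
2  Bears      1         5
3  Hawks      1         5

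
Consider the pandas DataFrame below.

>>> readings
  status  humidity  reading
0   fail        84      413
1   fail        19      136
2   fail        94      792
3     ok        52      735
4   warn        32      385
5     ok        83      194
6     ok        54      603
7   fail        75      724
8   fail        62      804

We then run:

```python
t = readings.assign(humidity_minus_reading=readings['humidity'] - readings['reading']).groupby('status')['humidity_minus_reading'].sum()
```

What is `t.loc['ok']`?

add column humidity_minus_reading = readings['humidity'] - readings['reading']:
  status  humidity  reading  humidity_minus_reading
0   fail        84      413                    -329
1   fail        19      136                    -117
2   fail        94      792                    -698
3     ok        52      735                    -683
4   warn        32      385                    -353
5     ok        83      194                    -111
6     ok        54      603                    -549
7   fail        75      724                    -649
8   fail        62      804                    -742
group by status, sum of humidity_minus_reading:
status
fail   -2535
ok     -1343
warn    -353
Name: humidity_minus_reading, dtype: int64

-1343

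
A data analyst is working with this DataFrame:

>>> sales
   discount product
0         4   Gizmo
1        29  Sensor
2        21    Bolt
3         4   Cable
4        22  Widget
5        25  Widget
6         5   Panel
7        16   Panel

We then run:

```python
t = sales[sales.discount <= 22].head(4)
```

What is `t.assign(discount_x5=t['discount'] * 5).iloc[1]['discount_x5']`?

105

filter rows where discount <= 22:
   discount product
0         4   Gizmo
2        21    Bolt
3         4   Cable
4        22  Widget
6         5   Panel
7        16   Panel
take first 4 rows:
   discount product
0         4   Gizmo
2        21    Bolt
3         4   Cable
4        22  Widget
add column discount_x5 = t['discount'] * 5:
   discount product  discount_x5
0         4   Gizmo           20
2        21    Bolt          105
3         4   Cable           20
4        22  Widget          110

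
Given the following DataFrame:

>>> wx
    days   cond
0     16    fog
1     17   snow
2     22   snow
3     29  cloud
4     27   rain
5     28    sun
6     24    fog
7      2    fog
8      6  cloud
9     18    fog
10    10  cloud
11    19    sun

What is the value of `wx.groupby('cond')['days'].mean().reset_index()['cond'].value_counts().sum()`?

5

group by cond, mean of days:
cond
cloud    15.0
fog      15.0
rain     27.0
snow     19.5
sun      23.5
Name: days, dtype: float64
reset_index():
    cond  days
0  cloud  15.0
1    fog  15.0
2   rain  27.0
3   snow  19.5
4    sun  23.5
value_counts of cond:
cond
cloud    1
fog      1
rain     1
snow     1
sun      1
Name: count, dtype: int64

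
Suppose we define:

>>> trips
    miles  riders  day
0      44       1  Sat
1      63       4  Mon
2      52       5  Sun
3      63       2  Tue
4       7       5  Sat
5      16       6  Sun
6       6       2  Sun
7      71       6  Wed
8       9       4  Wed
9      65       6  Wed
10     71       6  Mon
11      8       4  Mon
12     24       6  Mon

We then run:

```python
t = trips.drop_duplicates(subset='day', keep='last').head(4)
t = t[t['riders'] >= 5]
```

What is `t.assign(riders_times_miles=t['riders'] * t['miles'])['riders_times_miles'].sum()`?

425

drop duplicate day (keep=last):
    miles  riders  day
3      63       2  Tue
4       7       5  Sat
6       6       2  Sun
9      65       6  Wed
12     24       6  Mon
take first 4 rows:
   miles  riders  day
3     63       2  Tue
4      7       5  Sat
6      6       2  Sun
9     65       6  Wed
filter rows where riders >= 5:
   miles  riders  day
4      7       5  Sat
9     65       6  Wed
add column riders_times_miles = t['riders'] * t['miles']:
   miles  riders  day  riders_times_miles
4      7       5  Sat                  35
9     65       6  Wed                 390
Finally, sum of column 'riders_times_miles' = 425.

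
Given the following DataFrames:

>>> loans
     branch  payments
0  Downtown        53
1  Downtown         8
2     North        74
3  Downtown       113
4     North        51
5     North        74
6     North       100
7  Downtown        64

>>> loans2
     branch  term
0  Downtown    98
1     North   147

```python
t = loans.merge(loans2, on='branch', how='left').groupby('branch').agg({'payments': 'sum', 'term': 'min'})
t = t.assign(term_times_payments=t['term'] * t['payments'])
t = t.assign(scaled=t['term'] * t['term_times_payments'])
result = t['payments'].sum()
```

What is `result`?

merge on 'branch' (how='left') → 8 rows:
     branch  payments  term
0  Downtown        53    98
1  Downtown         8    98
2     North        74   147
3  Downtown       113    98
4     North        51   147
5     North        74   147
6     North       100   147
7  Downtown        64    98
group by branch: sum(payments), min(term):
          payments  term
branch                  
Downtown       238    98
North          299   147
add column term_times_payments = t['term'] * t['payments']:
          payments  term  term_times_payments
branch                                       
Downtown       238    98                23324
North          299   147                43953
add column scaled = t['term'] * t['term_times_payments']:
          payments  term  term_times_payments   scaled
branch                                                
Downtown       238    98                23324  2285752
North          299   147                43953  6461091

537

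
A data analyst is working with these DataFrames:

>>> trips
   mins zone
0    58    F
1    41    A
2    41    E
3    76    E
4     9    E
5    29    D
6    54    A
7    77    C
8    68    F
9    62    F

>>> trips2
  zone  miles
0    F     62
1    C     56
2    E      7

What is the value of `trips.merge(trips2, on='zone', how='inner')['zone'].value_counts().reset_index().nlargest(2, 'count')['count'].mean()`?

3.0

merge on 'zone' (how='inner') → 7 rows:
   mins zone  miles
0    58    F     62
1    41    E      7
2    76    E      7
3     9    E      7
4    77    C     56
5    68    F     62
6    62    F     62
value_counts of zone:
zone
F    3
E    3
C    1
Name: count, dtype: int64
reset_index():
  zone  count
0    F      3
1    E      3
2    C      1
take 2 rows with largest count:
  zone  count
0    F      3
1    E      3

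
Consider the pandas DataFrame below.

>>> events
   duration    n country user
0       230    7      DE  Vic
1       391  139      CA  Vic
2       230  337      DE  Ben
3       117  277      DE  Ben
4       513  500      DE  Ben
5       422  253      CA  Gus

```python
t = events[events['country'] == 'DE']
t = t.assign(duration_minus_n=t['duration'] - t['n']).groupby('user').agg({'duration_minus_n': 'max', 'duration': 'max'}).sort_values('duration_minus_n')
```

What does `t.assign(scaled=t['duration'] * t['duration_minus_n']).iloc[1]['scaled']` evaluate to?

filter rows where country == 'DE':
   duration    n country user
0       230    7      DE  Vic
2       230  337      DE  Ben
3       117  277      DE  Ben
4       513  500      DE  Ben
add column duration_minus_n = t['duration'] - t['n']:
   duration    n country user  duration_minus_n
0       230    7      DE  Vic               223
2       230  337      DE  Ben              -107
3       117  277      DE  Ben              -160
4       513  500      DE  Ben                13
group by user: max(duration_minus_n), max(duration):
      duration_minus_n  duration
user                            
Ben                 13       513
Vic                223       230
sort by duration_minus_n:
      duration_minus_n  duration
user                            
Ben                 13       513
Vic                223       230
add column scaled = t['duration'] * t['duration_minus_n']:
      duration_minus_n  duration  scaled
user                                    
Ben                 13       513    6669
Vic                223       230   51290

51290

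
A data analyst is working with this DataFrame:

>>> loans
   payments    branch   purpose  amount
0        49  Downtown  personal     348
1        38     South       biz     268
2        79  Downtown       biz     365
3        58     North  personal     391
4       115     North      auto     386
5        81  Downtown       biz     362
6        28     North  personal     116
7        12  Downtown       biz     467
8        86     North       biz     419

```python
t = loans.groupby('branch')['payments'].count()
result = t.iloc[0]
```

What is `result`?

group by branch, count of payments:
branch
Downtown    4
North       4
South       1
Name: payments, dtype: int64

4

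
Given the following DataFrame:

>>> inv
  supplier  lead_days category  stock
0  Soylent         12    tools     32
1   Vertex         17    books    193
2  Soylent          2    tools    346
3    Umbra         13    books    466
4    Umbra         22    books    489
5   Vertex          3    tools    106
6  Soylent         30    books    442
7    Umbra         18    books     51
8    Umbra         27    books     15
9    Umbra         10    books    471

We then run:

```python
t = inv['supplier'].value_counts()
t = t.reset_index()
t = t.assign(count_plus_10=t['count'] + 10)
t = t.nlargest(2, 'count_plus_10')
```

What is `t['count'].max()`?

5

value_counts of supplier:
supplier
Umbra      5
Soylent    3
Vertex     2
Name: count, dtype: int64
reset_index():
  supplier  count
0    Umbra      5
1  Soylent      3
2   Vertex      2
add column count_plus_10 = t['count'] + 10:
  supplier  count  count_plus_10
0    Umbra      5             15
1  Soylent      3             13
2   Vertex      2             12
take 2 rows with largest count_plus_10:
  supplier  count  count_plus_10
0    Umbra      5             15
1  Soylent      3             13
Reading off the max of column 'count', we get 5.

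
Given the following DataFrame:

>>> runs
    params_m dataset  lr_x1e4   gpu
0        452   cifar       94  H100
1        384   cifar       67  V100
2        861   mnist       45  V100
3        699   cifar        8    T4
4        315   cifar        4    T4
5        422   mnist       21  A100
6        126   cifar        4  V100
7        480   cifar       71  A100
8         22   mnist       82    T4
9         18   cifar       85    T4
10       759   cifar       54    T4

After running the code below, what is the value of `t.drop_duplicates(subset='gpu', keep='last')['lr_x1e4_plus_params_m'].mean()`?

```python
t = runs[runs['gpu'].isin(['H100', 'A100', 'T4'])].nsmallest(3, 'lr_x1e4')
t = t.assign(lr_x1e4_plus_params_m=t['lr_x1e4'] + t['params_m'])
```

575.0

filter rows where gpu in ['H100', 'A100', 'T4']:
    params_m dataset  lr_x1e4   gpu
0        452   cifar       94  H100
3        699   cifar        8    T4
4        315   cifar        4    T4
5        422   mnist       21  A100
7        480   cifar       71  A100
8         22   mnist       82    T4
9         18   cifar       85    T4
10       759   cifar       54    T4
take 3 rows with smallest lr_x1e4:
   params_m dataset  lr_x1e4   gpu
4       315   cifar        4    T4
3       699   cifar        8    T4
5       422   mnist       21  A100
add column lr_x1e4_plus_params_m = t['lr_x1e4'] + t['params_m']:
   params_m dataset  lr_x1e4   gpu  lr_x1e4_plus_params_m
4       315   cifar        4    T4                    319
3       699   cifar        8    T4                    707
5       422   mnist       21  A100                    443
drop duplicate gpu (keep=last):
   params_m dataset  lr_x1e4   gpu  lr_x1e4_plus_params_m
3       699   cifar        8    T4                    707
5       422   mnist       21  A100                    443
Hence 575.0.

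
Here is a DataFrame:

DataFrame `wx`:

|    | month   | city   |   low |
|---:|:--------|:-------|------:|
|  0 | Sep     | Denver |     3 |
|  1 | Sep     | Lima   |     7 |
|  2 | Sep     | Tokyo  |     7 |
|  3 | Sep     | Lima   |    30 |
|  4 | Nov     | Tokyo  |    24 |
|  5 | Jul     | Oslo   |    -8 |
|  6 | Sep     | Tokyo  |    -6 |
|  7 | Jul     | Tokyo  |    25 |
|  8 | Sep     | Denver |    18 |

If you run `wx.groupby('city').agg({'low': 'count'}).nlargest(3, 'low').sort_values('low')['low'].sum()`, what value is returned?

8

group by city, count of low:
        low
city       
Denver    2
Lima      2
Oslo      1
Tokyo     4
take 3 rows with largest low:
        low
city       
Tokyo     4
Denver    2
Lima      2
sort by low:
        low
city       
Denver    2
Lima      2
Tokyo     4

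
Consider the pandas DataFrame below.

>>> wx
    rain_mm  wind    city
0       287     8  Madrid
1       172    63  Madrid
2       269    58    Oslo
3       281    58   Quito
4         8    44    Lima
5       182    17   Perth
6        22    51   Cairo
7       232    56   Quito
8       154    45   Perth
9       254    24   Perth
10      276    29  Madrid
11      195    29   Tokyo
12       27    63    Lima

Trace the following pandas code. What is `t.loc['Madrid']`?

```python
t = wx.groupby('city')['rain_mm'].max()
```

287

group by city, max of rain_mm:
city
Cairo      22
Lima       27
Madrid    287
Oslo      269
Perth     254
Quito     281
Tokyo     195
Name: rain_mm, dtype: int64
So loc['Madrid'] = 287.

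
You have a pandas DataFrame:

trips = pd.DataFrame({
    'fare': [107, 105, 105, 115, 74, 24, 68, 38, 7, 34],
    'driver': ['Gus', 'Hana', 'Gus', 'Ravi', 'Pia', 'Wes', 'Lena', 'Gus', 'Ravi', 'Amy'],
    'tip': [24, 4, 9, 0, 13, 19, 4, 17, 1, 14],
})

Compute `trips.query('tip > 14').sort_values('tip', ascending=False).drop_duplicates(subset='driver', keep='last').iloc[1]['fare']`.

38

filter rows where tip > 14:
   fare driver  tip
0   107    Gus   24
5    24    Wes   19
7    38    Gus   17
sort by tip descending:
   fare driver  tip
0   107    Gus   24
5    24    Wes   19
7    38    Gus   17
drop duplicate driver (keep=last):
   fare driver  tip
5    24    Wes   19
7    38    Gus   17
Finally, value at position 1, column 'fare' = 38.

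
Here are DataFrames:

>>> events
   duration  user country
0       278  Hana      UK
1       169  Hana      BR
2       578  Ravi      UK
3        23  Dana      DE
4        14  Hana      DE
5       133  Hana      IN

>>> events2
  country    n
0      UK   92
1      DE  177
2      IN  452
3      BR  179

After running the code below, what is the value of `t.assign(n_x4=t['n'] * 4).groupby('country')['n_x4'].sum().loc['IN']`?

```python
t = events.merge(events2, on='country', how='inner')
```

1808

merge on 'country' (how='inner') → 6 rows:
   duration  user country    n
0       278  Hana      UK   92
1       169  Hana      BR  179
2       578  Ravi      UK   92
3        23  Dana      DE  177
4        14  Hana      DE  177
5       133  Hana      IN  452
add column n_x4 = t['n'] * 4:
   duration  user country    n  n_x4
0       278  Hana      UK   92   368
1       169  Hana      BR  179   716
2       578  Ravi      UK   92   368
3        23  Dana      DE  177   708
4        14  Hana      DE  177   708
5       133  Hana      IN  452  1808
group by country, sum of n_x4:
country
BR     716
DE    1416
IN    1808
UK     736
Name: n_x4, dtype: int64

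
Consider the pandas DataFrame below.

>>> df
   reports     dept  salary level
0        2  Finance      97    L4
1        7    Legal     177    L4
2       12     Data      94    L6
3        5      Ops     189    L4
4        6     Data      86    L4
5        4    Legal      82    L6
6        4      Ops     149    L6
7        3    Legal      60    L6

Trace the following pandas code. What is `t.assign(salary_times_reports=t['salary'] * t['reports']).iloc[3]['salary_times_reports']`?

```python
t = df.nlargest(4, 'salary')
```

194

take 4 rows with largest salary:
   reports     dept  salary level
3        5      Ops     189    L4
1        7    Legal     177    L4
6        4      Ops     149    L6
0        2  Finance      97    L4
add column salary_times_reports = t['salary'] * t['reports']:
   reports     dept  salary level  salary_times_reports
3        5      Ops     189    L4                   945
1        7    Legal     177    L4                  1239
6        4      Ops     149    L6                   596
0        2  Finance      97    L4                   194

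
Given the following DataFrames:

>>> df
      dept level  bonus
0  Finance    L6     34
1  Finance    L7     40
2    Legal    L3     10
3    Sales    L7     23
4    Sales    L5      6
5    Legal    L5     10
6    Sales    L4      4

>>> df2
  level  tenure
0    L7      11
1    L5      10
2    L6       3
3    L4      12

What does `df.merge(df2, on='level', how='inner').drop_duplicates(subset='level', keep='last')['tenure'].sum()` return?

merge on 'level' (how='inner') → 6 rows:
      dept level  bonus  tenure
0  Finance    L6     34       3
1  Finance    L7     40      11
2    Sales    L7     23      11
3    Sales    L5      6      10
4    Legal    L5     10      10
5    Sales    L4      4      12
drop duplicate level (keep=last):
      dept level  bonus  tenure
0  Finance    L6     34       3
2    Sales    L7     23      11
4    Legal    L5     10      10
5    Sales    L4      4      12

36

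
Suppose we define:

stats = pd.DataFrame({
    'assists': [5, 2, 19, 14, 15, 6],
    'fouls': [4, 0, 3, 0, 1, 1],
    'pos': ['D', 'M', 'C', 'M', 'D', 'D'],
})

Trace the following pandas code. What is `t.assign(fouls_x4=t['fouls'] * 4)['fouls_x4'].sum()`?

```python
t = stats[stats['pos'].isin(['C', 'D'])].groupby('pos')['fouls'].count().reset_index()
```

16

filter rows where pos in ['C', 'D']:
   assists  fouls pos
0        5      4   D
2       19      3   C
4       15      1   D
5        6      1   D
group by pos, count of fouls:
pos
C    1
D    3
Name: fouls, dtype: int64
reset_index():
  pos  fouls
0   C      1
1   D      3
add column fouls_x4 = t['fouls'] * 4:
  pos  fouls  fouls_x4
0   C      1         4
1   D      3        12
Taking the sum of column 'fouls_x4' gives 16.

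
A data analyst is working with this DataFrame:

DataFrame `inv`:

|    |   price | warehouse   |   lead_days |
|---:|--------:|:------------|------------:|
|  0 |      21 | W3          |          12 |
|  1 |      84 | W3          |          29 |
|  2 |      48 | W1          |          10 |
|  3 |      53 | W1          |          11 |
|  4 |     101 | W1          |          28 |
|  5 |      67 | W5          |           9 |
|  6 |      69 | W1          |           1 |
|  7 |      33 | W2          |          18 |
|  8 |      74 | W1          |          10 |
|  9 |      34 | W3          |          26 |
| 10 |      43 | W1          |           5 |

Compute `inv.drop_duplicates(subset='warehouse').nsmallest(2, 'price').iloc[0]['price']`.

21

drop duplicate warehouse (keep=first):
   price warehouse  lead_days
0     21        W3         12
2     48        W1         10
5     67        W5          9
7     33        W2         18
take 2 rows with smallest price:
   price warehouse  lead_days
0     21        W3         12
7     33        W2         18
Hence 21.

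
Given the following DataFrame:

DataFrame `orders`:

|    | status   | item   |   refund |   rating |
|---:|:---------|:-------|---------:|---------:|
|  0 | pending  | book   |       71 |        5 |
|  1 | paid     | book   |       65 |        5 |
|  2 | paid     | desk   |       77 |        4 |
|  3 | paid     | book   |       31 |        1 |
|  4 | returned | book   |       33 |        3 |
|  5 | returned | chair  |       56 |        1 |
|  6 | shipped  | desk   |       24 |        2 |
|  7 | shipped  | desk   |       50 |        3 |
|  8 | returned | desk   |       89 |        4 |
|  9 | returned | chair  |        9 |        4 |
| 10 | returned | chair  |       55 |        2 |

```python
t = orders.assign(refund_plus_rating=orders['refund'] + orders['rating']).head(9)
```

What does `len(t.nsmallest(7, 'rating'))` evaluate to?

add column refund_plus_rating = orders['refund'] + orders['rating']:
      status   item  refund  rating  refund_plus_rating
0    pending   book      71       5                  76
1       paid   book      65       5                  70
2       paid   desk      77       4                  81
3       paid   book      31       1                  32
4   returned   book      33       3                  36
5   returned  chair      56       1                  57
6    shipped   desk      24       2                  26
7    shipped   desk      50       3                  53
8   returned   desk      89       4                  93
9   returned  chair       9       4                  13
10  returned  chair      55       2                  57
take first 9 rows:
     status   item  refund  rating  refund_plus_rating
0   pending   book      71       5                  76
1      paid   book      65       5                  70
2      paid   desk      77       4                  81
3      paid   book      31       1                  32
4  returned   book      33       3                  36
5  returned  chair      56       1                  57
6   shipped   desk      24       2                  26
7   shipped   desk      50       3                  53
8  returned   desk      89       4                  93
take 7 rows with smallest rating:
     status   item  refund  rating  refund_plus_rating
3      paid   book      31       1                  32
5  returned  chair      56       1                  57
6   shipped   desk      24       2                  26
4  returned   book      33       3                  36
7   shipped   desk      50       3                  53
2      paid   desk      77       4                  81
8  returned   desk      89       4                  93
number of rows → 7

7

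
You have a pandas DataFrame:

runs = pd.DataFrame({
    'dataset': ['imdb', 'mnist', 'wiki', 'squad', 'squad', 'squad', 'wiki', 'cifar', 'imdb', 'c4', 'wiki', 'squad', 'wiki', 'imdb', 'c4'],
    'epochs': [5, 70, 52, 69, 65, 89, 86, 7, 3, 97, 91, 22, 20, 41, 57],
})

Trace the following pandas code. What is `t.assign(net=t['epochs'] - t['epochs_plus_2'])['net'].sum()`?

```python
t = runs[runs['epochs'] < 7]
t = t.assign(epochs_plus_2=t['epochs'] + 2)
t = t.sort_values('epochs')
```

filter rows where epochs < 7:
  dataset  epochs
0    imdb       5
8    imdb       3
add column epochs_plus_2 = t['epochs'] + 2:
  dataset  epochs  epochs_plus_2
0    imdb       5              7
8    imdb       3              5
sort by epochs:
  dataset  epochs  epochs_plus_2
8    imdb       3              5
0    imdb       5              7
add column net = t['epochs'] - t['epochs_plus_2']:
  dataset  epochs  epochs_plus_2  net
8    imdb       3              5   -2
0    imdb       5              7   -2
Reading off the sum of column 'net', we get -4.

-4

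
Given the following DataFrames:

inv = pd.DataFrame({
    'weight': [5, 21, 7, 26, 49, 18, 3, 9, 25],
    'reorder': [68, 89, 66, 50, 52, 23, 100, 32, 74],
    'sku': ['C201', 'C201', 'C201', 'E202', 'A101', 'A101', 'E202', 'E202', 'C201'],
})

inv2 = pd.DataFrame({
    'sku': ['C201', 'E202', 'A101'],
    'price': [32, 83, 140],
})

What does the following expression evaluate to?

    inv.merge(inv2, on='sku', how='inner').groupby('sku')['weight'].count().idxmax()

merge on 'sku' (how='inner') → 9 rows:
   weight  reorder   sku  price
0       5       68  C201     32
1      21       89  C201     32
2       7       66  C201     32
3      26       50  E202     83
4      49       52  A101    140
5      18       23  A101    140
6       3      100  E202     83
7       9       32  E202     83
8      25       74  C201     32
group by sku, count of weight:
sku
A101    2
C201    4
E202    3
Name: weight, dtype: int64

C201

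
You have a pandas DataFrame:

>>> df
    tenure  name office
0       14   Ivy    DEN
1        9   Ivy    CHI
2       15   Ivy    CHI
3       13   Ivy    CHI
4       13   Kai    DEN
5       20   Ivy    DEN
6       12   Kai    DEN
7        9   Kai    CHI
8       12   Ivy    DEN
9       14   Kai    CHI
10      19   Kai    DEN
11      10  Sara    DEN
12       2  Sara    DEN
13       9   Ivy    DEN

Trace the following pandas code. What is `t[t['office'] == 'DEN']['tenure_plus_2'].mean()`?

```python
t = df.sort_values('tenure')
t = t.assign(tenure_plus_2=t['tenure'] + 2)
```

14.3333333333

sort by tenure:
    tenure  name office
12       2  Sara    DEN
1        9   Ivy    CHI
7        9   Kai    CHI
13       9   Ivy    DEN
11      10  Sara    DEN
6       12   Kai    DEN
8       12   Ivy    DEN
3       13   Ivy    CHI
4       13   Kai    DEN
0       14   Ivy    DEN
9       14   Kai    CHI
2       15   Ivy    CHI
10      19   Kai    DEN
5       20   Ivy    DEN
add column tenure_plus_2 = t['tenure'] + 2:
    tenure  name office  tenure_plus_2
12       2  Sara    DEN              4
1        9   Ivy    CHI             11
7        9   Kai    CHI             11
13       9   Ivy    DEN             11
11      10  Sara    DEN             12
6       12   Kai    DEN             14
8       12   Ivy    DEN             14
3       13   Ivy    CHI             15
4       13   Kai    DEN             15
0       14   Ivy    DEN             16
9       14   Kai    CHI             16
2       15   Ivy    CHI             17
10      19   Kai    DEN             21
5       20   Ivy    DEN             22
filter rows where office == 'DEN':
    tenure  name office  tenure_plus_2
12       2  Sara    DEN              4
13       9   Ivy    DEN             11
11      10  Sara    DEN             12
6       12   Kai    DEN             14
8       12   Ivy    DEN             14
4       13   Kai    DEN             15
0       14   Ivy    DEN             16
10      19   Kai    DEN             21
5       20   Ivy    DEN             22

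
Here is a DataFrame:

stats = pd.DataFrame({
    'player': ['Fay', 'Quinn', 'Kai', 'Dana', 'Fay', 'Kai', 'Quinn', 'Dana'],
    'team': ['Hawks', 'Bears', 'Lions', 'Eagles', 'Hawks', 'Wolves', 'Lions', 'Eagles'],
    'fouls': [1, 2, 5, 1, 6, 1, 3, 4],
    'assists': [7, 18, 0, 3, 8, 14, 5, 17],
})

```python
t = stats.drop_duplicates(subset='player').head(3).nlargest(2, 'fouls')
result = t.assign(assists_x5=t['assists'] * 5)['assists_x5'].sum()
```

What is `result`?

90

drop duplicate player (keep=first):
  player    team  fouls  assists
0    Fay   Hawks      1        7
1  Quinn   Bears      2       18
2    Kai   Lions      5        0
3   Dana  Eagles      1        3
take first 3 rows:
  player   team  fouls  assists
0    Fay  Hawks      1        7
1  Quinn  Bears      2       18
2    Kai  Lions      5        0
take 2 rows with largest fouls:
  player   team  fouls  assists
2    Kai  Lions      5        0
1  Quinn  Bears      2       18
add column assists_x5 = t['assists'] * 5:
  player   team  fouls  assists  assists_x5
2    Kai  Lions      5        0           0
1  Quinn  Bears      2       18          90
sum of column 'assists_x5' → 90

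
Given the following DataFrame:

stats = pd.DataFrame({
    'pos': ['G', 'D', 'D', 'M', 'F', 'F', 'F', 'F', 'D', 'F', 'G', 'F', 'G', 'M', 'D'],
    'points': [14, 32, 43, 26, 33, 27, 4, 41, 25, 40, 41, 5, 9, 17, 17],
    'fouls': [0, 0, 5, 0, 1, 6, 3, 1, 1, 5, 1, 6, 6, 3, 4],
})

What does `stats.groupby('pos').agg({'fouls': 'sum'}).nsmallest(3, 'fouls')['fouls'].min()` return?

3

group by pos, sum of fouls:
     fouls
pos       
D       10
F       22
G        7
M        3
take 3 rows with smallest fouls:
     fouls
pos       
M        3
G        7
D       10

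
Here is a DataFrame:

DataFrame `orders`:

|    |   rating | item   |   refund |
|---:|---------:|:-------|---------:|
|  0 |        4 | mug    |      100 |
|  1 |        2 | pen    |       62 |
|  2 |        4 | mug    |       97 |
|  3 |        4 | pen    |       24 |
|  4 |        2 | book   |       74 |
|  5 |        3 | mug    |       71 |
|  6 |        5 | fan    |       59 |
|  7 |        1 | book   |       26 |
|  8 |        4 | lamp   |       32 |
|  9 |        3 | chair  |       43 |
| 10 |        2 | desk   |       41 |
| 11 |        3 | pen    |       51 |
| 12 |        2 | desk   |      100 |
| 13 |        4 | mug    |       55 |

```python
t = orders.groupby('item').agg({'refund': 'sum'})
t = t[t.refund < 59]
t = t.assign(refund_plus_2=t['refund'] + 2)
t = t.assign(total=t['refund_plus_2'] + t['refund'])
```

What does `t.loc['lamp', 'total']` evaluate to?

66

group by item, sum of refund:
       refund
item         
book      100
chair      43
desk      141
fan        59
lamp       32
mug       323
pen       137
filter rows where refund < 59:
       refund
item         
chair      43
lamp       32
add column refund_plus_2 = t['refund'] + 2:
       refund  refund_plus_2
item                        
chair      43             45
lamp       32             34
add column total = t['refund_plus_2'] + t['refund']:
       refund  refund_plus_2  total
item                               
chair      43             45     88
lamp       32             34     66
The value at row 'lamp', column 'total' is 66.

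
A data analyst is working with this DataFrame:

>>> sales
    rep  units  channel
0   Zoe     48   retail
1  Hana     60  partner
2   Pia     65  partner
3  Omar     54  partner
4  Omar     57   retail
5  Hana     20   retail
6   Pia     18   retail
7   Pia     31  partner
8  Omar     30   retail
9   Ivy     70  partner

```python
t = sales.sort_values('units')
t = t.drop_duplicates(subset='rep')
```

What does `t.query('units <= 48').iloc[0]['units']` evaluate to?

sort by units:
    rep  units  channel
6   Pia     18   retail
5  Hana     20   retail
8  Omar     30   retail
7   Pia     31  partner
0   Zoe     48   retail
3  Omar     54  partner
4  Omar     57   retail
1  Hana     60  partner
2   Pia     65  partner
9   Ivy     70  partner
drop duplicate rep (keep=first):
    rep  units  channel
6   Pia     18   retail
5  Hana     20   retail
8  Omar     30   retail
0   Zoe     48   retail
9   Ivy     70  partner
filter rows where units <= 48:
    rep  units channel
6   Pia     18  retail
5  Hana     20  retail
8  Omar     30  retail
0   Zoe     48  retail
value at position 0, column 'units' → 18

18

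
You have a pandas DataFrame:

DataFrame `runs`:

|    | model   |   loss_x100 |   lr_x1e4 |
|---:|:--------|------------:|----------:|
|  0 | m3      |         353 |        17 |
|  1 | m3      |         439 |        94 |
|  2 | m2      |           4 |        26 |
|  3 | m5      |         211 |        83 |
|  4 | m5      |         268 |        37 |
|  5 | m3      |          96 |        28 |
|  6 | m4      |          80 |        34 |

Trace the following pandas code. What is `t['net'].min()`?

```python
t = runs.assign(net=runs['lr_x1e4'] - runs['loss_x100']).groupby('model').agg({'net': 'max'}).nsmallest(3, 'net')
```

-128

add column net = runs['lr_x1e4'] - runs['loss_x100']:
  model  loss_x100  lr_x1e4  net
0    m3        353       17 -336
1    m3        439       94 -345
2    m2          4       26   22
3    m5        211       83 -128
4    m5        268       37 -231
5    m3         96       28  -68
6    m4         80       34  -46
group by model, max of net:
       net
model     
m2      22
m3     -68
m4     -46
m5    -128
take 3 rows with smallest net:
       net
model     
m5    -128
m3     -68
m4     -46
Hence -128.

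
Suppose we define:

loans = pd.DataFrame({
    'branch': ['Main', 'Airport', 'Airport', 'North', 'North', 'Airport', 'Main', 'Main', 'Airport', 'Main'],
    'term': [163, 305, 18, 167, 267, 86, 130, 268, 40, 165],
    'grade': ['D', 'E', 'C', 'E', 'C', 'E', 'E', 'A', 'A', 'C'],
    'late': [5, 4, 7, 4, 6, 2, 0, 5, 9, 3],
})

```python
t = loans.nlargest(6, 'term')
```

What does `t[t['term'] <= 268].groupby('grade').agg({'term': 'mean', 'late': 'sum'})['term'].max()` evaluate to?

take 6 rows with largest term:
    branch  term grade  late
1  Airport   305     E     4
7     Main   268     A     5
4    North   267     C     6
3    North   167     E     4
9     Main   165     C     3
0     Main   163     D     5
filter rows where term <= 268:
  branch  term grade  late
7   Main   268     A     5
4  North   267     C     6
3  North   167     E     4
9   Main   165     C     3
0   Main   163     D     5
group by grade: mean(term), sum(late):
        term  late
grade             
A      268.0     5
C      216.0     9
D      163.0     5
E      167.0     4
The max of column 'term' is 268.0.

268.0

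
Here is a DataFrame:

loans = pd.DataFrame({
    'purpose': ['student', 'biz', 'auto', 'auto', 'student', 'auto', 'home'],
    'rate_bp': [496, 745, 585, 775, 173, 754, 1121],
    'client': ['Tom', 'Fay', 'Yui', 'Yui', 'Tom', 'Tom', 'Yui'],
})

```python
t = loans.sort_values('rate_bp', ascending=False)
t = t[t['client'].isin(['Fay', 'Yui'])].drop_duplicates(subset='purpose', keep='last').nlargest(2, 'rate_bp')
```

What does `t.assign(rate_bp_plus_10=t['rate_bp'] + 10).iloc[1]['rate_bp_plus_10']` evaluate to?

sort by rate_bp descending:
   purpose  rate_bp client
6     home     1121    Yui
3     auto      775    Yui
5     auto      754    Tom
1      biz      745    Fay
2     auto      585    Yui
0  student      496    Tom
4  student      173    Tom
filter rows where client in ['Fay', 'Yui']:
  purpose  rate_bp client
6    home     1121    Yui
3    auto      775    Yui
1     biz      745    Fay
2    auto      585    Yui
drop duplicate purpose (keep=last):
  purpose  rate_bp client
6    home     1121    Yui
1     biz      745    Fay
2    auto      585    Yui
take 2 rows with largest rate_bp:
  purpose  rate_bp client
6    home     1121    Yui
1     biz      745    Fay
add column rate_bp_plus_10 = t['rate_bp'] + 10:
  purpose  rate_bp client  rate_bp_plus_10
6    home     1121    Yui             1131
1     biz      745    Fay              755

755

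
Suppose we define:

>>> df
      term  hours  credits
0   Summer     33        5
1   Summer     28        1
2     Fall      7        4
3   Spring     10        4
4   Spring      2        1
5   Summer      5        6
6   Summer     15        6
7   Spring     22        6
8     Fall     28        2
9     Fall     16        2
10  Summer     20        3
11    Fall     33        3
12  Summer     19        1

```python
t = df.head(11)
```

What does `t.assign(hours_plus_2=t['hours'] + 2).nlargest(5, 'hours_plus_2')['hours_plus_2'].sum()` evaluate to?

take first 11 rows:
      term  hours  credits
0   Summer     33        5
1   Summer     28        1
2     Fall      7        4
3   Spring     10        4
4   Spring      2        1
5   Summer      5        6
6   Summer     15        6
7   Spring     22        6
8     Fall     28        2
9     Fall     16        2
10  Summer     20        3
add column hours_plus_2 = t['hours'] + 2:
      term  hours  credits  hours_plus_2
0   Summer     33        5            35
1   Summer     28        1            30
2     Fall      7        4             9
3   Spring     10        4            12
4   Spring      2        1             4
5   Summer      5        6             7
6   Summer     15        6            17
7   Spring     22        6            24
8     Fall     28        2            30
9     Fall     16        2            18
10  Summer     20        3            22
take 5 rows with largest hours_plus_2:
      term  hours  credits  hours_plus_2
0   Summer     33        5            35
1   Summer     28        1            30
8     Fall     28        2            30
7   Spring     22        6            24
10  Summer     20        3            22
So sum() = 141.

141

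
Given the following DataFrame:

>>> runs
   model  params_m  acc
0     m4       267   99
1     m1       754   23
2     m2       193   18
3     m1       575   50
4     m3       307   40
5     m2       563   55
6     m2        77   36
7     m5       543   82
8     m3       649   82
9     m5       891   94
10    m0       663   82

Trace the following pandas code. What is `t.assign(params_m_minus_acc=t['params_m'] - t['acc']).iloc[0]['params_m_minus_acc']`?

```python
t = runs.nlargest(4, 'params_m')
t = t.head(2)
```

797

take 4 rows with largest params_m:
   model  params_m  acc
9     m5       891   94
1     m1       754   23
10    m0       663   82
8     m3       649   82
take first 2 rows:
  model  params_m  acc
9    m5       891   94
1    m1       754   23
add column params_m_minus_acc = t['params_m'] - t['acc']:
  model  params_m  acc  params_m_minus_acc
9    m5       891   94                 797
1    m1       754   23                 731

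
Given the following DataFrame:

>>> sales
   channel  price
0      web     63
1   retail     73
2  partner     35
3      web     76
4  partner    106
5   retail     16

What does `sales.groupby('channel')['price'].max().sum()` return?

group by channel, max of price:
channel
partner    106
retail      73
web         76
Name: price, dtype: int64

255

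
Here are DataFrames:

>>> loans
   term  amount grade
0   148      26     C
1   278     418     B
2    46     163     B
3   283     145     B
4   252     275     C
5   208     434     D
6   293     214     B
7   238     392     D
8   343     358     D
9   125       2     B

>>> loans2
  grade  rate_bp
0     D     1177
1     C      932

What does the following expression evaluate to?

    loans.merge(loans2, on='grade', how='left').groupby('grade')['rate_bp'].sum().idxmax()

D

merge on 'grade' (how='left') → 10 rows:
   term  amount grade  rate_bp
0   148      26     C    932.0
1   278     418     B      NaN
2    46     163     B      NaN
3   283     145     B      NaN
4   252     275     C    932.0
5   208     434     D   1177.0
6   293     214     B      NaN
7   238     392     D   1177.0
8   343     358     D   1177.0
9   125       2     B      NaN
group by grade, sum of rate_bp:
grade
B       0.0
C    1864.0
D    3531.0
Name: rate_bp, dtype: float64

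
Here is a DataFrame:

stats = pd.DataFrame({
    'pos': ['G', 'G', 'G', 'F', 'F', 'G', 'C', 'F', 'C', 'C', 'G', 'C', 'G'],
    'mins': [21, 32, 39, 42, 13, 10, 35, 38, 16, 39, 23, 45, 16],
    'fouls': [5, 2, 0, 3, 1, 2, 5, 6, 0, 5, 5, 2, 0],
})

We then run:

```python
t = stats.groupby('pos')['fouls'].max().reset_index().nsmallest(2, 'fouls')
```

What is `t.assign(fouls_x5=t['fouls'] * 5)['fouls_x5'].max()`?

group by pos, max of fouls:
pos
C    5
F    6
G    5
Name: fouls, dtype: int64
reset_index():
  pos  fouls
0   C      5
1   F      6
2   G      5
take 2 rows with smallest fouls:
  pos  fouls
0   C      5
2   G      5
add column fouls_x5 = t['fouls'] * 5:
  pos  fouls  fouls_x5
0   C      5        25
2   G      5        25

25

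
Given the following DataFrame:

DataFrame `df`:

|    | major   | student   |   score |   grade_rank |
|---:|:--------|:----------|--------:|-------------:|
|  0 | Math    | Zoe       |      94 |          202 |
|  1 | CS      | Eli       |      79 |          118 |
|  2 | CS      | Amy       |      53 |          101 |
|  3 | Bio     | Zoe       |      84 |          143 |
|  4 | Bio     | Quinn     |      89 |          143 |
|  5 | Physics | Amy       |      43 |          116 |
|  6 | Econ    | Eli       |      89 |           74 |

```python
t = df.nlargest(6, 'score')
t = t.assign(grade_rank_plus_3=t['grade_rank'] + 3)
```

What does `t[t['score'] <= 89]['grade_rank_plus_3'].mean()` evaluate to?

take 6 rows with largest score:
  major student  score  grade_rank
0  Math     Zoe     94         202
4   Bio   Quinn     89         143
6  Econ     Eli     89          74
3   Bio     Zoe     84         143
1    CS     Eli     79         118
2    CS     Amy     53         101
add column grade_rank_plus_3 = t['grade_rank'] + 3:
  major student  score  grade_rank  grade_rank_plus_3
0  Math     Zoe     94         202                205
4   Bio   Quinn     89         143                146
6  Econ     Eli     89          74                 77
3   Bio     Zoe     84         143                146
1    CS     Eli     79         118                121
2    CS     Amy     53         101                104
filter rows where score <= 89:
  major student  score  grade_rank  grade_rank_plus_3
4   Bio   Quinn     89         143                146
6  Econ     Eli     89          74                 77
3   Bio     Zoe     84         143                146
1    CS     Eli     79         118                121
2    CS     Amy     53         101                104

118.8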